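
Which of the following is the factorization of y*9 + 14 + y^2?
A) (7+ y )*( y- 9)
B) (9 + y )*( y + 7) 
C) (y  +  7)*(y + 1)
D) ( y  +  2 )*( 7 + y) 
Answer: D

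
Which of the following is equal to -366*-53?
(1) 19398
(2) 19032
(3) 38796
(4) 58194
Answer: 1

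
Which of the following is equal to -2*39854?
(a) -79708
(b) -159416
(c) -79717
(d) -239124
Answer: a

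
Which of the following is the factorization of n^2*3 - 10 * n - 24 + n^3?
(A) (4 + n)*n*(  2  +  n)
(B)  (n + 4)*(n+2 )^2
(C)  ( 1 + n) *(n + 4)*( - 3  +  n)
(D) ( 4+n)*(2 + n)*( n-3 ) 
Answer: D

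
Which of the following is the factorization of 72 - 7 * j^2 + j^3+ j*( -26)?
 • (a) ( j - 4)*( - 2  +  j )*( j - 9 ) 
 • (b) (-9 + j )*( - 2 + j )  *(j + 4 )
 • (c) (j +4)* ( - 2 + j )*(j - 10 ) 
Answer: b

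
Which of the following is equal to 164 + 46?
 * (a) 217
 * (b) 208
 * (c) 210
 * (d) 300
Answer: c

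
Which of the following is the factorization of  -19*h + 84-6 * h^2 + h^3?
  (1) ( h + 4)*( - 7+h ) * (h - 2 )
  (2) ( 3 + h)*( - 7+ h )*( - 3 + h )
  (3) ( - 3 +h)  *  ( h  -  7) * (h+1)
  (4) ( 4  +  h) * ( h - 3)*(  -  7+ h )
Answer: 4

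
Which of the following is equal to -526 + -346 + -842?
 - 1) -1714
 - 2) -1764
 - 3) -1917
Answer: 1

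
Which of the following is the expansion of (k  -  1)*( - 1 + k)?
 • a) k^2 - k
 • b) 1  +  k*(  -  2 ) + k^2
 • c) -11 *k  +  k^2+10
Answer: b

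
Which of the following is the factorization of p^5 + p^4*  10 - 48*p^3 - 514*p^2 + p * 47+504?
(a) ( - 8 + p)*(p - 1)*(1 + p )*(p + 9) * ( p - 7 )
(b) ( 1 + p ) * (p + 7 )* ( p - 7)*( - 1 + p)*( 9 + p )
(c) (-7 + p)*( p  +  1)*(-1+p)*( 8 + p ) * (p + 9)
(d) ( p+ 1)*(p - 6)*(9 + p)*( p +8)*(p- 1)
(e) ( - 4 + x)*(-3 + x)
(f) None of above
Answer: c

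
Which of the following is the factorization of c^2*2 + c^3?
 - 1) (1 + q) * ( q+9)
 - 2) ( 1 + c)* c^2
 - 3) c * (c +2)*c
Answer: 3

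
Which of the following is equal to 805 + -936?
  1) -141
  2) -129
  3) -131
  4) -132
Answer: 3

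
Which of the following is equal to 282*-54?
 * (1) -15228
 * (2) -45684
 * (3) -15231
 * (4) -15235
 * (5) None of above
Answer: 1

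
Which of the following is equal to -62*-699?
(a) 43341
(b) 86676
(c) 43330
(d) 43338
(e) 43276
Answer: d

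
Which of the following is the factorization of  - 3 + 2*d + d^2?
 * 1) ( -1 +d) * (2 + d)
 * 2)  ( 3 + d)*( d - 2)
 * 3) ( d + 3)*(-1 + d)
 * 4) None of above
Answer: 3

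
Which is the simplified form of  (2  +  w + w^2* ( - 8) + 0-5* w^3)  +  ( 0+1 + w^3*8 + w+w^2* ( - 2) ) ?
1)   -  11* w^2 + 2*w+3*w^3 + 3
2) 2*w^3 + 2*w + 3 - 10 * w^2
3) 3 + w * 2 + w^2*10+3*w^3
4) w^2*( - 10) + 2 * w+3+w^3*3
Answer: 4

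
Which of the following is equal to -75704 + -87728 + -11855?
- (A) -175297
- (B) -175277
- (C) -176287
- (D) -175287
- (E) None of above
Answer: D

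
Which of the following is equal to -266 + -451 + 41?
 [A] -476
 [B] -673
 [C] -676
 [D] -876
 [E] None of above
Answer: C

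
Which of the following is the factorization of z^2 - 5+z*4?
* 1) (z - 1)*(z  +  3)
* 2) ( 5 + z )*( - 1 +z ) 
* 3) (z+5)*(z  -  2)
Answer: 2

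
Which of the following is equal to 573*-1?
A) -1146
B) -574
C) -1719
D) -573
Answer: D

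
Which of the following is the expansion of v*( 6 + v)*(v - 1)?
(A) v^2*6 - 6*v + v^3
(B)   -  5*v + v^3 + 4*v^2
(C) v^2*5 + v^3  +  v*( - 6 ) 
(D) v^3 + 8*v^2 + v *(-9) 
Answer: C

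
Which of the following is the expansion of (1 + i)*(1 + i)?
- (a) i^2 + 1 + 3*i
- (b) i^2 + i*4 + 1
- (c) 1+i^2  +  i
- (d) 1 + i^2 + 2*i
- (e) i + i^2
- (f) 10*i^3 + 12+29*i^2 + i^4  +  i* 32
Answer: d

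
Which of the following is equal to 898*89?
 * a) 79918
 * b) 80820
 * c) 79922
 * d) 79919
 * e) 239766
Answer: c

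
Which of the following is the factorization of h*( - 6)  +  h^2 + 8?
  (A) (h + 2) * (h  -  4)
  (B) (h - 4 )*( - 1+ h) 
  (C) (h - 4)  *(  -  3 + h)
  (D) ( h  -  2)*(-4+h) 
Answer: D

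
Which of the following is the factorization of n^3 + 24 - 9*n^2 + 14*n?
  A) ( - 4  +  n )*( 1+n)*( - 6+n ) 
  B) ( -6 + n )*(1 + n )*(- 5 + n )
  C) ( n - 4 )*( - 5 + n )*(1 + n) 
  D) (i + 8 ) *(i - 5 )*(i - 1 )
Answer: A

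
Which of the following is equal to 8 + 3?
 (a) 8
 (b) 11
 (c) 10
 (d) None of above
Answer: b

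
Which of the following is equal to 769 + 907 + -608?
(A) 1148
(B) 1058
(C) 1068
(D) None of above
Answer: C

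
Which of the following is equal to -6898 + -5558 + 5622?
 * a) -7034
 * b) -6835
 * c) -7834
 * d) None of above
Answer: d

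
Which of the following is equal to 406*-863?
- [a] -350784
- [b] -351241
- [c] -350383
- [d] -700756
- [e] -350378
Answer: e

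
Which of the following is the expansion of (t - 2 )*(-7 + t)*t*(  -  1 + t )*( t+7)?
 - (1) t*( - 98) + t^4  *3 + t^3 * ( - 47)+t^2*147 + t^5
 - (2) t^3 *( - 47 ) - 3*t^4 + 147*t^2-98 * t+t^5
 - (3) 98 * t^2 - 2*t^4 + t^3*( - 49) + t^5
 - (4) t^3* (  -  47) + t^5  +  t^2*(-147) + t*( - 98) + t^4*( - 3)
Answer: 2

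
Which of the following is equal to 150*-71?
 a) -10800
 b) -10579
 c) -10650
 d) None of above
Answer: c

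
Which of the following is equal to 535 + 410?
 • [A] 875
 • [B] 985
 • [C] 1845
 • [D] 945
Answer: D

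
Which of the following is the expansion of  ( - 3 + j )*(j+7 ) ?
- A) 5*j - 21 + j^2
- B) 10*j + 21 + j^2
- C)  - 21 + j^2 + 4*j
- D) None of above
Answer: C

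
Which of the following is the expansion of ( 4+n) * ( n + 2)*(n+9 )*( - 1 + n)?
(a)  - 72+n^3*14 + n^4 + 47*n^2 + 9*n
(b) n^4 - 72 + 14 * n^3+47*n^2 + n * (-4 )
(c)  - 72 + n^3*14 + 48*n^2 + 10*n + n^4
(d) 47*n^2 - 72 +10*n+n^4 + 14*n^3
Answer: d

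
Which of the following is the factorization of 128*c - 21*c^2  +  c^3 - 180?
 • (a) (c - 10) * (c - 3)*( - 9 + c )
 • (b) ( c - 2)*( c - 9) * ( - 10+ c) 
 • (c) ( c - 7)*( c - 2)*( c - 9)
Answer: b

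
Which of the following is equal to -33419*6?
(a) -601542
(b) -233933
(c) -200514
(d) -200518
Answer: c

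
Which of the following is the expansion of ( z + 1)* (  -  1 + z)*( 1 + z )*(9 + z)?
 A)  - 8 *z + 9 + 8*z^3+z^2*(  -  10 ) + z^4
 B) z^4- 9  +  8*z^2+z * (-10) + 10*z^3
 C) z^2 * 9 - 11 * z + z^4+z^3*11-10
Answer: B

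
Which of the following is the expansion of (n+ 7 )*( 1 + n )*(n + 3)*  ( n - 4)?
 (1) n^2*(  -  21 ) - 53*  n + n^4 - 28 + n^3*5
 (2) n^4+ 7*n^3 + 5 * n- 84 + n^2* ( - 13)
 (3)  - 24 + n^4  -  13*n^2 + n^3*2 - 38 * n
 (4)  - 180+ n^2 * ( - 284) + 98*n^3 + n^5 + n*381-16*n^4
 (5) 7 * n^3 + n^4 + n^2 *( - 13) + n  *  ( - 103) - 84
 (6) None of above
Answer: 5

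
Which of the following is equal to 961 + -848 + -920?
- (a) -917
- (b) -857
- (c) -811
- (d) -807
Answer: d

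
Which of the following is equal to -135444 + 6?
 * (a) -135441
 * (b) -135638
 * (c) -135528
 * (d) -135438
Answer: d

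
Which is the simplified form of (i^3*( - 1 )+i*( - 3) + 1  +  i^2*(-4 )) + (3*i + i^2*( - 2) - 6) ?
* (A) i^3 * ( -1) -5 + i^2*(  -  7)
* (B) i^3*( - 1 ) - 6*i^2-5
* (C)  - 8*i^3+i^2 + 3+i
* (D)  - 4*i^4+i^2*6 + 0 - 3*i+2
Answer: B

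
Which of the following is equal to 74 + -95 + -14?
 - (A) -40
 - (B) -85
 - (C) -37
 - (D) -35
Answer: D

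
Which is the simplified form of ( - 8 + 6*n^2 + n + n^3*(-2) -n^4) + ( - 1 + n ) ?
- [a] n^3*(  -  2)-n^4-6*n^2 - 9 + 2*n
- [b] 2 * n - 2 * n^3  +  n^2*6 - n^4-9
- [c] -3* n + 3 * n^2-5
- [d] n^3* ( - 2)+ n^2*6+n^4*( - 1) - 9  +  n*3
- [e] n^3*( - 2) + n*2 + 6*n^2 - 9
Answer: b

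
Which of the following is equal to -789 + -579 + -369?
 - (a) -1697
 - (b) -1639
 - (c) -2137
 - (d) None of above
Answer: d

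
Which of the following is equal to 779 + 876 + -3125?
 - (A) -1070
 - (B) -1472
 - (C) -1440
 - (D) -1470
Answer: D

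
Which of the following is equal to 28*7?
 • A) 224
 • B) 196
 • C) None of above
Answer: B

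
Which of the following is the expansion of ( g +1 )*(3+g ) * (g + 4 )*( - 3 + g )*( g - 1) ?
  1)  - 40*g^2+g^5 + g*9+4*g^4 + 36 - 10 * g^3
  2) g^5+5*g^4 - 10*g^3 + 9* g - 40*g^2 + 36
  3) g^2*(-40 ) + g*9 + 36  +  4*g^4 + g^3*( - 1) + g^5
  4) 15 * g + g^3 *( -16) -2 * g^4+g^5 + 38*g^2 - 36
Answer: 1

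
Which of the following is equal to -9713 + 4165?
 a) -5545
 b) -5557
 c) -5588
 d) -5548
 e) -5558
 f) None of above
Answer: d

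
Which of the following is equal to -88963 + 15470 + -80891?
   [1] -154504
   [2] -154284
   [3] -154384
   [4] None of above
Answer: 3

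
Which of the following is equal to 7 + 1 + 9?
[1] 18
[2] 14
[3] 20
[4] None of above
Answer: 4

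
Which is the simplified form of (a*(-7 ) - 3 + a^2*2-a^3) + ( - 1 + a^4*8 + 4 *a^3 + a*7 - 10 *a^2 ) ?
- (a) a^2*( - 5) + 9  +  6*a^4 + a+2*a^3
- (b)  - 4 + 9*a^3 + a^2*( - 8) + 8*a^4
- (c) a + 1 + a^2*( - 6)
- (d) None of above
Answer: d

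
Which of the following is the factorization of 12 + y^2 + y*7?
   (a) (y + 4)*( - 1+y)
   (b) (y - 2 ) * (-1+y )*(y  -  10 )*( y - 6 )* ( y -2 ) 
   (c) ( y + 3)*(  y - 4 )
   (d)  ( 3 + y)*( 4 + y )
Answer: d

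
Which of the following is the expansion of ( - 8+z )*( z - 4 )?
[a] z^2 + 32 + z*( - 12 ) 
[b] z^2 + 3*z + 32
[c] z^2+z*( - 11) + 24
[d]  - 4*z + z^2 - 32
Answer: a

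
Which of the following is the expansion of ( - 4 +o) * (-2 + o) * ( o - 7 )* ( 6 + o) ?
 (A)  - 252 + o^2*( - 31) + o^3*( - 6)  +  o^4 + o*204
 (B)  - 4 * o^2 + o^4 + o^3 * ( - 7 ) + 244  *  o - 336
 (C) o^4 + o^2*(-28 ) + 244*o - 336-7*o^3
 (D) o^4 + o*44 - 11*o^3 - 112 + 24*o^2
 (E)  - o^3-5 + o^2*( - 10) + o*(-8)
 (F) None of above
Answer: C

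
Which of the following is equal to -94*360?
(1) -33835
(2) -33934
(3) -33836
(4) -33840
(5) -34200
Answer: 4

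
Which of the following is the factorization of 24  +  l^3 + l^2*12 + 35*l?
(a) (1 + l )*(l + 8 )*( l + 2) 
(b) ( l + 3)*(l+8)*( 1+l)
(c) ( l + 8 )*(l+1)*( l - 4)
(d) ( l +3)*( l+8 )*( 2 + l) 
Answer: b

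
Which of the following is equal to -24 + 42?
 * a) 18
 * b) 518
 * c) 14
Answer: a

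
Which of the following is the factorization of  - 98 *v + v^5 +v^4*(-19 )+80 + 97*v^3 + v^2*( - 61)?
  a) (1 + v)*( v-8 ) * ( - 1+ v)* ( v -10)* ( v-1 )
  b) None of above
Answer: a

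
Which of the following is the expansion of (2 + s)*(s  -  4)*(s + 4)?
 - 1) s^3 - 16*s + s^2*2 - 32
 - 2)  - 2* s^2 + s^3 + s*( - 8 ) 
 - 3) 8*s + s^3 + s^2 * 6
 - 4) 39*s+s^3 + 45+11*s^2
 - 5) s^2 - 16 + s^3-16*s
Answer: 1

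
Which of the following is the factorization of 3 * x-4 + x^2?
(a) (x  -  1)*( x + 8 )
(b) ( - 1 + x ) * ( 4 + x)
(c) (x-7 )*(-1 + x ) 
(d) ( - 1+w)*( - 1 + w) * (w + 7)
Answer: b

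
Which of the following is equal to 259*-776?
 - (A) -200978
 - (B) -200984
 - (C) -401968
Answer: B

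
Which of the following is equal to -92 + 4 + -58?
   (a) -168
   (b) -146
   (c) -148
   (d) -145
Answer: b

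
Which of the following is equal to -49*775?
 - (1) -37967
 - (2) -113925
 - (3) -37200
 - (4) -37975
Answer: 4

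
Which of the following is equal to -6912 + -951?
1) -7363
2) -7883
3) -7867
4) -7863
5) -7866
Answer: 4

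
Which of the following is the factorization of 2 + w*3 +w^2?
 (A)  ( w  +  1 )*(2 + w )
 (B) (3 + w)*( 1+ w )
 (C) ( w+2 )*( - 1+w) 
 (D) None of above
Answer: A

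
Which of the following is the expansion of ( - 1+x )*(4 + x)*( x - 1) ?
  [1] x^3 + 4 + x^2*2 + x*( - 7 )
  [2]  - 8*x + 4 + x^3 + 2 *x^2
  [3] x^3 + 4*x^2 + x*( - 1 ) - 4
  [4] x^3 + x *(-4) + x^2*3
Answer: 1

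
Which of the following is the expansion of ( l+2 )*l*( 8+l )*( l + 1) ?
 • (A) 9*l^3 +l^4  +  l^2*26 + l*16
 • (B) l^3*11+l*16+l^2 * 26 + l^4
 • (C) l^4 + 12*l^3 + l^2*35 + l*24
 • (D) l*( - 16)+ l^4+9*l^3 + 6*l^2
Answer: B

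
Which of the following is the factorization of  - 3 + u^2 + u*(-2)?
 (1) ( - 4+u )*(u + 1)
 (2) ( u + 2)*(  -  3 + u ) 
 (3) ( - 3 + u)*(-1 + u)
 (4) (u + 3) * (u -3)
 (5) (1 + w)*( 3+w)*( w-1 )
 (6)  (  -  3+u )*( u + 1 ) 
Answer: 6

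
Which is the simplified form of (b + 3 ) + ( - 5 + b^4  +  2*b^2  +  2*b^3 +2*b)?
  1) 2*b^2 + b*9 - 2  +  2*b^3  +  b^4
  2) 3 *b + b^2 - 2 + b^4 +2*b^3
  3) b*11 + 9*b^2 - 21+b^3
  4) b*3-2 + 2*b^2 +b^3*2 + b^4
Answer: 4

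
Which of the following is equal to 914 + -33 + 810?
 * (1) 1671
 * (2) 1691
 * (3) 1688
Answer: 2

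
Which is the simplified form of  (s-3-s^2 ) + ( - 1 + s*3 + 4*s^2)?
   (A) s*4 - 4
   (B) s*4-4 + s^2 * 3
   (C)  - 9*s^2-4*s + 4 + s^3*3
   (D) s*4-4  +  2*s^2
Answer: B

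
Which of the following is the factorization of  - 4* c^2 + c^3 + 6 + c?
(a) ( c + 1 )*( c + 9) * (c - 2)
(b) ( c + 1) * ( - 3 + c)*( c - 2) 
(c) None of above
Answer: b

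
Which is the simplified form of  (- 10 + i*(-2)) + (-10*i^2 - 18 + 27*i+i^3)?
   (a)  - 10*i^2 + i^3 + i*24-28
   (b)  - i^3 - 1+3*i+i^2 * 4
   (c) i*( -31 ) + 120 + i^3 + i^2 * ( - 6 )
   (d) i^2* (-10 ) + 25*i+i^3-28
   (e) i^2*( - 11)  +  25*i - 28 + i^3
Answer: d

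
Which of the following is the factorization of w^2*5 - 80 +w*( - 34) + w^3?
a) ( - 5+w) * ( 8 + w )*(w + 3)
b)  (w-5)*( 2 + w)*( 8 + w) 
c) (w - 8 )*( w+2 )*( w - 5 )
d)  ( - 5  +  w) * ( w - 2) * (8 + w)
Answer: b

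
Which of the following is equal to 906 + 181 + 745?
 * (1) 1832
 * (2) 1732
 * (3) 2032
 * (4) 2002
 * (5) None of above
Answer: 1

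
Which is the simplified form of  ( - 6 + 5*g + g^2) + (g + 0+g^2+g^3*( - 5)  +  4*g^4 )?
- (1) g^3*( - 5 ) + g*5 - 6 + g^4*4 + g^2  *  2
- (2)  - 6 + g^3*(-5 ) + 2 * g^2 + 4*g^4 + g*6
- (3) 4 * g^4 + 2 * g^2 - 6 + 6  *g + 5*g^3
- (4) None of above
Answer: 2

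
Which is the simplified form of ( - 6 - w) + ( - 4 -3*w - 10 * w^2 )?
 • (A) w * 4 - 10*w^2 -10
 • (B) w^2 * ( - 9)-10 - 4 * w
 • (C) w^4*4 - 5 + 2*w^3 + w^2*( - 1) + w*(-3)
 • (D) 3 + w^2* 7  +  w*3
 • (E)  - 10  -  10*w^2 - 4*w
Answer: E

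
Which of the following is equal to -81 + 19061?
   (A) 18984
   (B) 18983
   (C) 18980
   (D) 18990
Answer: C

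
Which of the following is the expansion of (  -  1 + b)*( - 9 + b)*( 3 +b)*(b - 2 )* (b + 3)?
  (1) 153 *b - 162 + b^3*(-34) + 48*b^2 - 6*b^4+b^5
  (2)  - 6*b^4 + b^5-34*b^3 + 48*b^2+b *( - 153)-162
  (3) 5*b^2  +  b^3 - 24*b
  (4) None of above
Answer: 1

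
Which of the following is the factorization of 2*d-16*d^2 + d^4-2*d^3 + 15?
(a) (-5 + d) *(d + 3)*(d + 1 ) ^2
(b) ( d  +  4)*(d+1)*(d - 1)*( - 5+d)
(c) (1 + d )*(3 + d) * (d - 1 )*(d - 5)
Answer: c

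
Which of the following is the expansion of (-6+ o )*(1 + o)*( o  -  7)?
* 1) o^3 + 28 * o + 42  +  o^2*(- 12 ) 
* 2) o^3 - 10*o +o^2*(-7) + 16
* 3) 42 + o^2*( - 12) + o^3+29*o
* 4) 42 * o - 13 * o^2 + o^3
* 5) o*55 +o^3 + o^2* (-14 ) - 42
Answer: 3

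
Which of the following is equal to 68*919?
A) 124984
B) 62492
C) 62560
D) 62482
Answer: B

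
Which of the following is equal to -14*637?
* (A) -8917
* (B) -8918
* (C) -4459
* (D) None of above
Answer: B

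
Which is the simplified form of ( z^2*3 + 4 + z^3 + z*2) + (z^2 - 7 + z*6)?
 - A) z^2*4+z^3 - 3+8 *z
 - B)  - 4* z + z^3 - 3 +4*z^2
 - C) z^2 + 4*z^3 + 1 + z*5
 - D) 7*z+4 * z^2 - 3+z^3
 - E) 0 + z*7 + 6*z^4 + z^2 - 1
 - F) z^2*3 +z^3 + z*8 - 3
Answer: A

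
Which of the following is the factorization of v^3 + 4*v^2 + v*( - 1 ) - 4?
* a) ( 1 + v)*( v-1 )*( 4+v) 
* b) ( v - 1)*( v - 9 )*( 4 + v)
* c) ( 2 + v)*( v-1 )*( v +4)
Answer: a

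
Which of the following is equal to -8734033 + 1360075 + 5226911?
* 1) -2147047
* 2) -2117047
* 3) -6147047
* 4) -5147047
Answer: 1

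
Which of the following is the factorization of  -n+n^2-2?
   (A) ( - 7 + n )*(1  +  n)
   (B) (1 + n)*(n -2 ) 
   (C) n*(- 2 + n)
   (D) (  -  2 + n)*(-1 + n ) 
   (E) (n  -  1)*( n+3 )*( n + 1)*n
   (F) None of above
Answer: B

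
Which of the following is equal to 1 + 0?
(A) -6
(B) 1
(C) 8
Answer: B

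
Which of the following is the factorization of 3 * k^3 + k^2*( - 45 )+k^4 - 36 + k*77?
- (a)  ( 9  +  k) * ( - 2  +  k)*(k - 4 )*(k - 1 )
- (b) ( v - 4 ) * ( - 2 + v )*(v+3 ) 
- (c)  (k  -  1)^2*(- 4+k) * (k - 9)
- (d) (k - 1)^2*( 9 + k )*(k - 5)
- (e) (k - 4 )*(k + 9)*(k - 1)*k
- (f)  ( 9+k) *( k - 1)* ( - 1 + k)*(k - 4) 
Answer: f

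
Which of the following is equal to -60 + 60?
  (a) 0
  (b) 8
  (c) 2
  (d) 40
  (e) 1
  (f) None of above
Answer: a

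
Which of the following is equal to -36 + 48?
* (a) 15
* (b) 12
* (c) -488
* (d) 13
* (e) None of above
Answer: b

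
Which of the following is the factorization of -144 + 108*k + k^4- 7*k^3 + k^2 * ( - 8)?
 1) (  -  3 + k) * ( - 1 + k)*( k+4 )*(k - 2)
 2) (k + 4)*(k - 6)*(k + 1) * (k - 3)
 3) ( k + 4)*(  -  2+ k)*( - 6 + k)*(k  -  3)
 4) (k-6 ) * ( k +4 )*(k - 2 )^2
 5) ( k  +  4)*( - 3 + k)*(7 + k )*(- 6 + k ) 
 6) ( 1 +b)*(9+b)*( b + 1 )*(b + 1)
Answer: 3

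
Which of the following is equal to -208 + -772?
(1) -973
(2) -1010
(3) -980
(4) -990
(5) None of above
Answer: 3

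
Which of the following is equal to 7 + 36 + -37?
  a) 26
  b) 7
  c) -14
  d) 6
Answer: d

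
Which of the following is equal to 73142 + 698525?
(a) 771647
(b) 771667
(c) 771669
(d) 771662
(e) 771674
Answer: b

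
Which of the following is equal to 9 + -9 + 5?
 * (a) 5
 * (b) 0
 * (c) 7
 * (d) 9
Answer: a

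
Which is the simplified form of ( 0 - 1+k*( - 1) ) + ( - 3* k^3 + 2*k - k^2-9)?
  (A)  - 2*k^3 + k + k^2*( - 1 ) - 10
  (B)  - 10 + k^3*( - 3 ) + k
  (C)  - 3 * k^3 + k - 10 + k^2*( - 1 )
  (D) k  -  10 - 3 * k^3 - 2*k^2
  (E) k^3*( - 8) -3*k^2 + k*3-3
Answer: C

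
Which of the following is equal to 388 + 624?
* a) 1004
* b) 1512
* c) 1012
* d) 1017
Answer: c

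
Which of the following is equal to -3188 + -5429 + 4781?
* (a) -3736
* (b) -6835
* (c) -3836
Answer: c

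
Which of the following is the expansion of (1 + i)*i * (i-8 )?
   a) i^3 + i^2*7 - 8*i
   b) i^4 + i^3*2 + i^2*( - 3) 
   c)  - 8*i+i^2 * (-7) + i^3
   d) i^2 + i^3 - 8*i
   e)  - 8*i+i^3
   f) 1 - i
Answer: c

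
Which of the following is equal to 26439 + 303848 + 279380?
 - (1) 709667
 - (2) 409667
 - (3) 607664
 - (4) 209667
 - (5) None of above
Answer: 5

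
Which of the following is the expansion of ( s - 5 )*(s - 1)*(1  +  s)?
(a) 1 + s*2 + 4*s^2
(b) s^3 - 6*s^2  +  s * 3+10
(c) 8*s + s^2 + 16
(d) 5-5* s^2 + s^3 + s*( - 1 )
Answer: d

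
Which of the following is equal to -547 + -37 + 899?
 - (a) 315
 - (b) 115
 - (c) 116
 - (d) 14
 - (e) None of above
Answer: a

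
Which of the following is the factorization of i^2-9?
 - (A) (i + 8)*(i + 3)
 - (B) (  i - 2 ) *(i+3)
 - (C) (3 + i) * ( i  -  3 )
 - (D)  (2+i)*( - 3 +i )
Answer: C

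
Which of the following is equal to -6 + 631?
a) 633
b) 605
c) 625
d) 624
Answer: c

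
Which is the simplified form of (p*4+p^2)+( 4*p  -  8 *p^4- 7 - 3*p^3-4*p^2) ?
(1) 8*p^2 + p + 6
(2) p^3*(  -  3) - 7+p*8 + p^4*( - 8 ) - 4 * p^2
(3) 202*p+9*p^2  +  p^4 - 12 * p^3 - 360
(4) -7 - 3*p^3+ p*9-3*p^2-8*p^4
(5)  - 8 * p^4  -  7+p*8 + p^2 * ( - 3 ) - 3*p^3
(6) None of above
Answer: 5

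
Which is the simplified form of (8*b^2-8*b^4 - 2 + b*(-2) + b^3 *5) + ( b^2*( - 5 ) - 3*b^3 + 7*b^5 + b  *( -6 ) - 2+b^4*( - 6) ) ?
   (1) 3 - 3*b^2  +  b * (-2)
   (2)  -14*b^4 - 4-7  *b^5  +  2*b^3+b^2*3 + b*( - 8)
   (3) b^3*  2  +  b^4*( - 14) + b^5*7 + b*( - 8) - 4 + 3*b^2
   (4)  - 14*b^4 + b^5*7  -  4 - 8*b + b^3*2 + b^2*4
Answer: 3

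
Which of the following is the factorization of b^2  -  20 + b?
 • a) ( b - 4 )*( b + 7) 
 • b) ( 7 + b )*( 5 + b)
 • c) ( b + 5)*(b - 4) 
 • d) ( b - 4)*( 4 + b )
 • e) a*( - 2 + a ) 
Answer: c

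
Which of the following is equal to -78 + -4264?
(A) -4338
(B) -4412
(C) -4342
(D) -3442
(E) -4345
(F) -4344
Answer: C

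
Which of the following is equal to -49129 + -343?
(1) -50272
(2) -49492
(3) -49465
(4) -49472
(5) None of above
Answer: 4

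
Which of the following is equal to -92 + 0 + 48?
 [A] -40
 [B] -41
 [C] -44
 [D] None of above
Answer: C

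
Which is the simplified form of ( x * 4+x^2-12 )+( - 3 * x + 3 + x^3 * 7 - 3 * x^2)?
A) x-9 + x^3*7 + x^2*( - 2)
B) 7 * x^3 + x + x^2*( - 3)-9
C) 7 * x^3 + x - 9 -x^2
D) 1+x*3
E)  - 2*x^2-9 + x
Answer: A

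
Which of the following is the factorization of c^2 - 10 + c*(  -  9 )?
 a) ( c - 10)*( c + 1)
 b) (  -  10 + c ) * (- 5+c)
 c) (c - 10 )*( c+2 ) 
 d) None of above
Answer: a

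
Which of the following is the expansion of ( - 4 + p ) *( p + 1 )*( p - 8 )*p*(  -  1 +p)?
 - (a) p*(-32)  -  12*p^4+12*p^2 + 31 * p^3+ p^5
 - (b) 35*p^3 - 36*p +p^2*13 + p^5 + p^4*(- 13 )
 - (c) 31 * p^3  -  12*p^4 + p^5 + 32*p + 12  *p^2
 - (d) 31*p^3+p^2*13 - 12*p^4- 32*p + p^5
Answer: a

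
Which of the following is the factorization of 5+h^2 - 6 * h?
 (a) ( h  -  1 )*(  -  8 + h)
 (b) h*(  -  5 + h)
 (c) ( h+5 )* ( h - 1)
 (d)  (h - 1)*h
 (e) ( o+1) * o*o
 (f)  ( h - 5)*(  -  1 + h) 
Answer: f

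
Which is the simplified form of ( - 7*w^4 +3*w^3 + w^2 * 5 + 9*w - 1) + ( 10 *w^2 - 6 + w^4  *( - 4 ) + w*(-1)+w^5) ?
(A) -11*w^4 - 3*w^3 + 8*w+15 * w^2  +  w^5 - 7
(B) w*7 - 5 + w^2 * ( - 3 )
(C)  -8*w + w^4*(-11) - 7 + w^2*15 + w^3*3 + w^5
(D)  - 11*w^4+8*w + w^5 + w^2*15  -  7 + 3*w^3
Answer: D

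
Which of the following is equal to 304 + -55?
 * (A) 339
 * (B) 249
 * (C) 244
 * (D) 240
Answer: B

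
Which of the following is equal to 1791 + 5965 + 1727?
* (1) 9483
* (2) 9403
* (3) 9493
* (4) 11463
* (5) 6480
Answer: 1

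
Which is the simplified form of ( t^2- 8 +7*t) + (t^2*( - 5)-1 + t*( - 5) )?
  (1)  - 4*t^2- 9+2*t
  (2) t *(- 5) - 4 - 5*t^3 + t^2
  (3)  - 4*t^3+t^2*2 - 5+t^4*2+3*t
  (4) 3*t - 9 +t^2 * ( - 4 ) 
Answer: 1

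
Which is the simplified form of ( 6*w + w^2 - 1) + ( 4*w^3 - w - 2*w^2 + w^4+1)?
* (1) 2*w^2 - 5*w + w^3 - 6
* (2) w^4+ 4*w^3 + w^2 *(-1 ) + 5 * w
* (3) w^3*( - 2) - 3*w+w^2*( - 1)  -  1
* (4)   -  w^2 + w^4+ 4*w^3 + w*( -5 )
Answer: 2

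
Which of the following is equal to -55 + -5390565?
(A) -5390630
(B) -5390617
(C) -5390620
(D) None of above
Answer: C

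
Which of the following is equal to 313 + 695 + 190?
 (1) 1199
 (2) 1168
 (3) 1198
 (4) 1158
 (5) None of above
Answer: 3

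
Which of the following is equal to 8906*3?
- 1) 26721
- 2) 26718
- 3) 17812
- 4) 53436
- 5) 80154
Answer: 2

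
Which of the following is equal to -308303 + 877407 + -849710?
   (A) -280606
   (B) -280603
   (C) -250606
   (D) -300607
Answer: A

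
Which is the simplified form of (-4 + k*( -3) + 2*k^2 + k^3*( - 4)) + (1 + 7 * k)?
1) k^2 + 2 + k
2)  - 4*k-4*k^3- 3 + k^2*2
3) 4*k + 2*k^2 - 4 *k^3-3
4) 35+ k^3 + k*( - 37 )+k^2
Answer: 3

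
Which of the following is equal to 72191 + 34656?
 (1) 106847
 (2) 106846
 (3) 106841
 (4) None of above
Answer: 1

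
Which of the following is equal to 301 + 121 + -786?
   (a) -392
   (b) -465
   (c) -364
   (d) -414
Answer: c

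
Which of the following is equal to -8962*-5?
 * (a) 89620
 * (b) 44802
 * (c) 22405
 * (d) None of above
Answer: d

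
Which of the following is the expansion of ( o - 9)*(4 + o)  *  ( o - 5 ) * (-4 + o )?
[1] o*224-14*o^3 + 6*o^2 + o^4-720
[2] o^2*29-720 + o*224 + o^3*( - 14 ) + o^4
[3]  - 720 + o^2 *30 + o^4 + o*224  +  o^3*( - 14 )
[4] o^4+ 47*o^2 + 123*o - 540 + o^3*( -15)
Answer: 2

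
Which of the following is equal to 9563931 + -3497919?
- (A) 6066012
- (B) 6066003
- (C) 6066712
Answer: A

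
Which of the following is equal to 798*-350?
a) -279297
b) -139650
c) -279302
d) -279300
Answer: d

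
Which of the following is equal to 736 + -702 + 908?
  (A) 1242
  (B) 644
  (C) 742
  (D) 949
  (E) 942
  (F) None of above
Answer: E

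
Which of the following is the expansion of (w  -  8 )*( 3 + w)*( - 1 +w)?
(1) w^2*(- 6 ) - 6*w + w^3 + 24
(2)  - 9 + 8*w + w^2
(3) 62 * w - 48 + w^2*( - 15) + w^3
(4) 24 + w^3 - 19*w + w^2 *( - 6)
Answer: 4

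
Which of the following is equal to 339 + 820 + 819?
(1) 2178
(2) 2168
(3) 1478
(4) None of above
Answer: 4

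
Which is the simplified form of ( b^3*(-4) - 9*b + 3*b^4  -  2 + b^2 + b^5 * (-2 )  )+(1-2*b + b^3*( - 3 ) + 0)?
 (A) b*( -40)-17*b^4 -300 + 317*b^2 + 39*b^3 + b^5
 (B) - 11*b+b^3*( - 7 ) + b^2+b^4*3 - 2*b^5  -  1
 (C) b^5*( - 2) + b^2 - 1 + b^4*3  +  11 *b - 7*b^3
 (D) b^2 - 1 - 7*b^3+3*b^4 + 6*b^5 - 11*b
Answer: B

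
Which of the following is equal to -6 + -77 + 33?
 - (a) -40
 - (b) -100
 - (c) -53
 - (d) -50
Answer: d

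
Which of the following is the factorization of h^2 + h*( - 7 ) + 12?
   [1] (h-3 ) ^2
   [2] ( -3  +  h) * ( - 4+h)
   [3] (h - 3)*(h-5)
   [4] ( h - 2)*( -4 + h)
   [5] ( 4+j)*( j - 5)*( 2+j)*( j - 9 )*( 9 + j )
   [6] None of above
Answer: 2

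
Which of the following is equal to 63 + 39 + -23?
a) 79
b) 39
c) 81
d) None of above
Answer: a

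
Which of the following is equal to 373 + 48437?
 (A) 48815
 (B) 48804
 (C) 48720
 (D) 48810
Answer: D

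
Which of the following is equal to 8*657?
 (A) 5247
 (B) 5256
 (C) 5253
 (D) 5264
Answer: B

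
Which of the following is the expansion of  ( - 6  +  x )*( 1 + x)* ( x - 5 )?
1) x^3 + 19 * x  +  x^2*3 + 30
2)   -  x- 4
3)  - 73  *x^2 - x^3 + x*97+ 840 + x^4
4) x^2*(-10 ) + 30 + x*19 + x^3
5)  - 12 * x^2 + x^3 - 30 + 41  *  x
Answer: 4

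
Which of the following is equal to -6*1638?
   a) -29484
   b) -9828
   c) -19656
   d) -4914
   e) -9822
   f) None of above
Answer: b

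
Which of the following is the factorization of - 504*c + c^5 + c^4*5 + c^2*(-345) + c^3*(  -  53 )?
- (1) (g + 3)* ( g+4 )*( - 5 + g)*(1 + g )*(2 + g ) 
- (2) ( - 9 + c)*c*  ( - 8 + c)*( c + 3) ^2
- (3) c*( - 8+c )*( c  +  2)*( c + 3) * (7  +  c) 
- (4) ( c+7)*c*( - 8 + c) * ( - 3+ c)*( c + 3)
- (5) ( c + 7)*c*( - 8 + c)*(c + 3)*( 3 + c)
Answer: 5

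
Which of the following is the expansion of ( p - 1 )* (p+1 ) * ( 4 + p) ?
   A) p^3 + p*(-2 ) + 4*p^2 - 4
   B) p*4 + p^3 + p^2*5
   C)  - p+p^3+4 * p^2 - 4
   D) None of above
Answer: C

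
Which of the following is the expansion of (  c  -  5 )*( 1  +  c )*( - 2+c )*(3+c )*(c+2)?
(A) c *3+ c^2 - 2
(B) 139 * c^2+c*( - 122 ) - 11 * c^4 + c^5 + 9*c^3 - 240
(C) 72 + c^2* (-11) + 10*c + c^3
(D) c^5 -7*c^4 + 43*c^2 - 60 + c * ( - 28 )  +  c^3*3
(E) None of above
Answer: E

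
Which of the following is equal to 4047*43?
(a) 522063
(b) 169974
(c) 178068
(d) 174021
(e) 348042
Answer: d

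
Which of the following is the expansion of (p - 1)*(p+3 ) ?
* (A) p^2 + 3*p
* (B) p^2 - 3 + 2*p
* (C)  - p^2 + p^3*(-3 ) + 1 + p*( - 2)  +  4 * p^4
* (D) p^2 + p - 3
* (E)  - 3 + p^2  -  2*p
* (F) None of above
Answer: B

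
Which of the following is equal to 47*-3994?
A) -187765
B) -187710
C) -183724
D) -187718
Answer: D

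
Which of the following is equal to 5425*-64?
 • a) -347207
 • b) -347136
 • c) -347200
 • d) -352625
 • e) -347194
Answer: c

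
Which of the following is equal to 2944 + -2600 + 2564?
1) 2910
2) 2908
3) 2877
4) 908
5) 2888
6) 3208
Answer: 2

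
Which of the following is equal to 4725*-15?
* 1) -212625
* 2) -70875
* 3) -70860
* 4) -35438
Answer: 2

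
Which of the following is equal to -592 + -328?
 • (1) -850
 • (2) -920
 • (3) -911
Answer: 2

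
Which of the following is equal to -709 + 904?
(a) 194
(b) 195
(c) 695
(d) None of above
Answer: b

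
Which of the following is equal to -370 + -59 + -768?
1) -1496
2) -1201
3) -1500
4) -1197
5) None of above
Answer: 4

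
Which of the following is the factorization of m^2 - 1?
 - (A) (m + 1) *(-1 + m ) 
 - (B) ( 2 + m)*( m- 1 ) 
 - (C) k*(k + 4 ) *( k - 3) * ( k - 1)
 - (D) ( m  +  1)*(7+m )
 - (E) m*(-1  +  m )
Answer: A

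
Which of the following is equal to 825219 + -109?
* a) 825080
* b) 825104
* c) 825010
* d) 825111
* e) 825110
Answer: e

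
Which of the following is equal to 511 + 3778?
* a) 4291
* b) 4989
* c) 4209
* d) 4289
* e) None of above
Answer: d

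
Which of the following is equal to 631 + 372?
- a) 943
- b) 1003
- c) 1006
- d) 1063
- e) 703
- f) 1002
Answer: b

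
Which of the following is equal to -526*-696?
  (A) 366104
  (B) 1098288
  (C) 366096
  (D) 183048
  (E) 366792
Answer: C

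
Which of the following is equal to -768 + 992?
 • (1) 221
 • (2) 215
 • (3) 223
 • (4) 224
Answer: 4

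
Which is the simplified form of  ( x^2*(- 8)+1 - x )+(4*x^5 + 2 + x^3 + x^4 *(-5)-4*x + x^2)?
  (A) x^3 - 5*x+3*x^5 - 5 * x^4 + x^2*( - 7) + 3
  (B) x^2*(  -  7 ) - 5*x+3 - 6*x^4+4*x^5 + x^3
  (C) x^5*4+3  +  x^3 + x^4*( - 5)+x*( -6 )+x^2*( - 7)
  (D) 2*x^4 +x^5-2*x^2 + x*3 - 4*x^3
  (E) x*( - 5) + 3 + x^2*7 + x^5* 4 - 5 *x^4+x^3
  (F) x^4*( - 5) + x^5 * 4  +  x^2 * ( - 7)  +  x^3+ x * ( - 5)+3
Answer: F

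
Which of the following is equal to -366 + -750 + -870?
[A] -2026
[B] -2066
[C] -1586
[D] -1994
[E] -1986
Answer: E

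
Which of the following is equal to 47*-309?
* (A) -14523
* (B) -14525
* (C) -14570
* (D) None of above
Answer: A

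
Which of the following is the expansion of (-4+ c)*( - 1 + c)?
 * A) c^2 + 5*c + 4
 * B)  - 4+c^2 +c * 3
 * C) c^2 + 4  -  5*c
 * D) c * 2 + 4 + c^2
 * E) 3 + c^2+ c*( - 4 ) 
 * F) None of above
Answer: C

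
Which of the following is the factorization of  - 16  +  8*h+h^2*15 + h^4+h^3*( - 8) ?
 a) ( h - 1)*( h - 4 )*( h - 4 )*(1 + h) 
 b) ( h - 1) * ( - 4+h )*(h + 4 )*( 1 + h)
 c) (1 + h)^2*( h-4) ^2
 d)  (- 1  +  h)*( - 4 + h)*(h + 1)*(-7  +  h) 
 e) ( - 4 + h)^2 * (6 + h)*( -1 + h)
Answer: a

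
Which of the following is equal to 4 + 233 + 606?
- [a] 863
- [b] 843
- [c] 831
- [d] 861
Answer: b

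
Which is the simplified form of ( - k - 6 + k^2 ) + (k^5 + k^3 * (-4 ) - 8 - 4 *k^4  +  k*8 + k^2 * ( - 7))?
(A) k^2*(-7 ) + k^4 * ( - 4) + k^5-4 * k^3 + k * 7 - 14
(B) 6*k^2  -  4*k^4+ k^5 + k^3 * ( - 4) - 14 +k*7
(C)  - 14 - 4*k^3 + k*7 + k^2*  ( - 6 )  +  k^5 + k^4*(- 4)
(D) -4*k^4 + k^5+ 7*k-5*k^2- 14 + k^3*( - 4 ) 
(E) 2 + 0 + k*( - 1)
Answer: C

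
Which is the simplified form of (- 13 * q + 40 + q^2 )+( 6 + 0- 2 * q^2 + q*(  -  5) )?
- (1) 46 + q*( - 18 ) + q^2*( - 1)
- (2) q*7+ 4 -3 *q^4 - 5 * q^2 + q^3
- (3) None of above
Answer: 1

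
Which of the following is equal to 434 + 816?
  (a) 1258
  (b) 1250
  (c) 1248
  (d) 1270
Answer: b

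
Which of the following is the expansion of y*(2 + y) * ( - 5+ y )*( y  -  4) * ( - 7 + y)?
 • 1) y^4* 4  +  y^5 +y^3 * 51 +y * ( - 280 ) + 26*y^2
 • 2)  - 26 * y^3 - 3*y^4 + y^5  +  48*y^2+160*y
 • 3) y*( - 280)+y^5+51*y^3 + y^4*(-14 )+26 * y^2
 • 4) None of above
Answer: 3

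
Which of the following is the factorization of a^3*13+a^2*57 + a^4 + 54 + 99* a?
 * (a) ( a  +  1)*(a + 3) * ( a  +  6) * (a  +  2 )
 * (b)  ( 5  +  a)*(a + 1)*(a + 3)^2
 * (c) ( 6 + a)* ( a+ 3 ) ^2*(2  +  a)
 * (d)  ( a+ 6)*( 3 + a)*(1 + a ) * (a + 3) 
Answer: d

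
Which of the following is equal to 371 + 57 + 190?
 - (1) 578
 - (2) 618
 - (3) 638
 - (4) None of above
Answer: 2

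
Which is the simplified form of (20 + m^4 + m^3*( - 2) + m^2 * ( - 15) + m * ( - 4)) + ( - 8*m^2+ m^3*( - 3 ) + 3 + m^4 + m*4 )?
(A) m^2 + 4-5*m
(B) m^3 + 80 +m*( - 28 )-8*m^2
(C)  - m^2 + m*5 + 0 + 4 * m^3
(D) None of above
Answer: D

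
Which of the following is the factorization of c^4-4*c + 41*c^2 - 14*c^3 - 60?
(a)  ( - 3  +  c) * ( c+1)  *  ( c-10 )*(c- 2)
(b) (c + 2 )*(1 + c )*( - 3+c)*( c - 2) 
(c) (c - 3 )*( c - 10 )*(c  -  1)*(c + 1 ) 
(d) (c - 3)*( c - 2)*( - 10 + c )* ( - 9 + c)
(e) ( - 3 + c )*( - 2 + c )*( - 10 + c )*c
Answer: a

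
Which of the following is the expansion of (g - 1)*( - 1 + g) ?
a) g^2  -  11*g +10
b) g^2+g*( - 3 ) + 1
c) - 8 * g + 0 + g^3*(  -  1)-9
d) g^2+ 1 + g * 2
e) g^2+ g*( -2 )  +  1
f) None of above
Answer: e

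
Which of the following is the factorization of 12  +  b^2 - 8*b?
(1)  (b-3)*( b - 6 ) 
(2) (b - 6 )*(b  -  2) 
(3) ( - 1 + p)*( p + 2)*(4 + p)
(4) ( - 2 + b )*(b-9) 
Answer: 2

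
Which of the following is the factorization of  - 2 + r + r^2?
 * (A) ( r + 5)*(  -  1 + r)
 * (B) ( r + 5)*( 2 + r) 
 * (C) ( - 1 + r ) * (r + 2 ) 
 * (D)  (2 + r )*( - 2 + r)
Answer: C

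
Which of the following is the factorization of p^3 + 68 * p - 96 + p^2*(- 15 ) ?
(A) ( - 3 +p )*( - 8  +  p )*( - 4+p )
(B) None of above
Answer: A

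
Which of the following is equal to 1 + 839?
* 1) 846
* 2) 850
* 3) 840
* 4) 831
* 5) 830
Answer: 3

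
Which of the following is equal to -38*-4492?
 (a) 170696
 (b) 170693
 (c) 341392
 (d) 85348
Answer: a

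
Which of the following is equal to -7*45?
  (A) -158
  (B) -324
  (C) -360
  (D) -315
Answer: D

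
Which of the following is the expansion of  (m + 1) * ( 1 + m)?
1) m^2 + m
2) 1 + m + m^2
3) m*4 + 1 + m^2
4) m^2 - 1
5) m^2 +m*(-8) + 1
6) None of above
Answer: 6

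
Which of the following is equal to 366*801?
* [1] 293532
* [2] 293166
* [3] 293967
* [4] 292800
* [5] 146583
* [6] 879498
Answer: 2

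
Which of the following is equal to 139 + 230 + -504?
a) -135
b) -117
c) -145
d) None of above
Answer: a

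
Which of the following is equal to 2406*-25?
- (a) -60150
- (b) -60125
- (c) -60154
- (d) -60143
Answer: a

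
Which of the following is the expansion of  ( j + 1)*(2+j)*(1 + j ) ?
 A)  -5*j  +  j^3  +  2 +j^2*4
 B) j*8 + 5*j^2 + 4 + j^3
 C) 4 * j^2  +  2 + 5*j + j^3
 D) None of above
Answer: C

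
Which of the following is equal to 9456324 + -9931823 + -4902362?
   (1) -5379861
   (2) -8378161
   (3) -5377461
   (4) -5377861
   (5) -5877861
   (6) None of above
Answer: 4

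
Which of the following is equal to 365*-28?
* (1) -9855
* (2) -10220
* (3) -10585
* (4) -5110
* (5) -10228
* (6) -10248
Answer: 2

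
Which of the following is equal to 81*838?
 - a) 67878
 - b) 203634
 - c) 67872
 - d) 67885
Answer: a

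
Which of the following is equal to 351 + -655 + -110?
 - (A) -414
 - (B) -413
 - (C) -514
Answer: A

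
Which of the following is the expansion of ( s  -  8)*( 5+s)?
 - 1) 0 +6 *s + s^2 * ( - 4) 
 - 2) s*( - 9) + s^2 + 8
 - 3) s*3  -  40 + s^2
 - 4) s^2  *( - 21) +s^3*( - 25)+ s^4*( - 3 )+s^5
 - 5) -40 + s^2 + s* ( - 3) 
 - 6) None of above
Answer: 5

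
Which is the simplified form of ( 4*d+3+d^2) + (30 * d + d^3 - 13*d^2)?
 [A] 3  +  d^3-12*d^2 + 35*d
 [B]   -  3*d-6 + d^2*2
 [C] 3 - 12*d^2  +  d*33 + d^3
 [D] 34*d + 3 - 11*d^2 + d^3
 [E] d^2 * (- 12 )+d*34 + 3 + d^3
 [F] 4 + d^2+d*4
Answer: E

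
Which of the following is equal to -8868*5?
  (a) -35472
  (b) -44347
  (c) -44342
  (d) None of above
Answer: d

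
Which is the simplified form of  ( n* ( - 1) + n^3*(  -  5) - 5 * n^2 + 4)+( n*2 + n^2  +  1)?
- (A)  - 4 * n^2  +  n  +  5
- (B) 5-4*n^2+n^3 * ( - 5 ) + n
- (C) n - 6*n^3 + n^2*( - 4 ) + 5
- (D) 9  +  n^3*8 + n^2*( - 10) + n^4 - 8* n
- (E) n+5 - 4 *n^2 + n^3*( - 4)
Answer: B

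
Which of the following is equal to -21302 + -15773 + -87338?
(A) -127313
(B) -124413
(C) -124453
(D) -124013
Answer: B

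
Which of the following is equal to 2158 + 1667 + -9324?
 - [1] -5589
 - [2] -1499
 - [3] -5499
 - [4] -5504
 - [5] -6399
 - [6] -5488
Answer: 3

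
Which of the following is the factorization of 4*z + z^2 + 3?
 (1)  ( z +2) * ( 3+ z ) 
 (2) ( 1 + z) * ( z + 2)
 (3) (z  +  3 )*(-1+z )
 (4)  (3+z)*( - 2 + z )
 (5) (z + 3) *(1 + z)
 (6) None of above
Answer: 5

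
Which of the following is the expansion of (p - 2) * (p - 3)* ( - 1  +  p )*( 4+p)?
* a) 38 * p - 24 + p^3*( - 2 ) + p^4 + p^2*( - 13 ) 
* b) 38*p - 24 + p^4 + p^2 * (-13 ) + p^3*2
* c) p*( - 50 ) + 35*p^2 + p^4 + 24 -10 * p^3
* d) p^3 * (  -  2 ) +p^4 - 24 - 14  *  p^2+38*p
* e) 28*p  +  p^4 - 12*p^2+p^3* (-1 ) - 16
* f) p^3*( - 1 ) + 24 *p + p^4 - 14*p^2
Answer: a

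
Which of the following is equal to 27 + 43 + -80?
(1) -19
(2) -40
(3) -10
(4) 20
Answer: 3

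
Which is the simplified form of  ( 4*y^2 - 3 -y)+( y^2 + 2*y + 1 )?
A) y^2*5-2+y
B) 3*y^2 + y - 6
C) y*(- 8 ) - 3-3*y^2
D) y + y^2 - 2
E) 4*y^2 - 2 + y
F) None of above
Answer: A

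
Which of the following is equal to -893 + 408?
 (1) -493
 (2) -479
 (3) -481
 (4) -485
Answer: 4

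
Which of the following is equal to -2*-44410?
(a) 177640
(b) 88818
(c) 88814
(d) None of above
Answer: d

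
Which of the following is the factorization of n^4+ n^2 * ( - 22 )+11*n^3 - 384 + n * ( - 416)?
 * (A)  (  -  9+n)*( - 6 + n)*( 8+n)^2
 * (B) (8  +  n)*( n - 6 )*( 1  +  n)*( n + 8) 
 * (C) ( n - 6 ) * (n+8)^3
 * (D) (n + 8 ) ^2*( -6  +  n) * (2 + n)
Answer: B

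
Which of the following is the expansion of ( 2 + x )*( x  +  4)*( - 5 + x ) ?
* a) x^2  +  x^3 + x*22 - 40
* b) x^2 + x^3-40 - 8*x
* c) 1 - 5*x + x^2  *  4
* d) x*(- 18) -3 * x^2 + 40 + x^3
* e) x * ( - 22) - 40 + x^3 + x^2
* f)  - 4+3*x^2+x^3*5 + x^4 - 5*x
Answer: e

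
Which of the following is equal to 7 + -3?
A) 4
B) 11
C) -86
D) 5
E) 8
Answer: A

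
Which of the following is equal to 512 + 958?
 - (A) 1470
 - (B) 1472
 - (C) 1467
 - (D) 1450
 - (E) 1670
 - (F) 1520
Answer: A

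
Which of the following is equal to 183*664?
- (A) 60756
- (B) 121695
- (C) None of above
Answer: C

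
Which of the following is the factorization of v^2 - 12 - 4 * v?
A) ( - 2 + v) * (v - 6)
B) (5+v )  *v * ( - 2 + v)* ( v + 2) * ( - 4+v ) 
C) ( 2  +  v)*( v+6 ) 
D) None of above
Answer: D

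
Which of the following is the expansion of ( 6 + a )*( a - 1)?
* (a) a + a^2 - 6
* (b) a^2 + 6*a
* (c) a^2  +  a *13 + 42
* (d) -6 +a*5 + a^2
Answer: d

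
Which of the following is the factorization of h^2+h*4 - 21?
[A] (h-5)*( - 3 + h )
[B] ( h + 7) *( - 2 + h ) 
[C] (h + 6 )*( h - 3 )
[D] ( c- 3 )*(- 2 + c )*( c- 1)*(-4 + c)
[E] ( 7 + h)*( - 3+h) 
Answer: E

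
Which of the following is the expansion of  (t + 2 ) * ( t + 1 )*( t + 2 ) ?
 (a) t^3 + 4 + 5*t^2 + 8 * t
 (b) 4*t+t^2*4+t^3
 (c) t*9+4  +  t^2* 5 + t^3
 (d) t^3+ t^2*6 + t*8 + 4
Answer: a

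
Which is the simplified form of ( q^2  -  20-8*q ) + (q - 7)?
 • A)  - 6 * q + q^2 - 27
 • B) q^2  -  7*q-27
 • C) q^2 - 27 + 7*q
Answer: B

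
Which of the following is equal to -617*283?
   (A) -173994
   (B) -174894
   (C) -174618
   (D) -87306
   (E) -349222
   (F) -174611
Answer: F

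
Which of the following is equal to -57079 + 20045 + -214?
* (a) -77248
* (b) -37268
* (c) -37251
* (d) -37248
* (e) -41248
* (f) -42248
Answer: d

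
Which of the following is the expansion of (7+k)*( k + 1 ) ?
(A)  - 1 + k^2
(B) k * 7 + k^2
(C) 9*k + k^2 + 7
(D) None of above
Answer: D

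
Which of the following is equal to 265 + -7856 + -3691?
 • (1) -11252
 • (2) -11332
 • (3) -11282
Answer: 3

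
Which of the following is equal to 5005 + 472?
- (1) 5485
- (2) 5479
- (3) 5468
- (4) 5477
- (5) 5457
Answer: 4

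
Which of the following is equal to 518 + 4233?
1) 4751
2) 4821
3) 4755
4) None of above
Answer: 1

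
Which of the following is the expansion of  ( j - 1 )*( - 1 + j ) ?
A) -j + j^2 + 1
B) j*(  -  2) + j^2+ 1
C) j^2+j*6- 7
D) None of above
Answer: B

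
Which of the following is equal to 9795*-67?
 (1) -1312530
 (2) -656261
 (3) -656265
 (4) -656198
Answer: 3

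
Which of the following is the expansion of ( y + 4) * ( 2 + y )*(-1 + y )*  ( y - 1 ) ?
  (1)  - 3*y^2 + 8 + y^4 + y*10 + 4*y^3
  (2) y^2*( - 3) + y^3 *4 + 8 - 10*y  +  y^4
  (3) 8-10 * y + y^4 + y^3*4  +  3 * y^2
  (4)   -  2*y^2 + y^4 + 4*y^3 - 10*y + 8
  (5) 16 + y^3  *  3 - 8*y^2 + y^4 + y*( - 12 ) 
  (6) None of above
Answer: 2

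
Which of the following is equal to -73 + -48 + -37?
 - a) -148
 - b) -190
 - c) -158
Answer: c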